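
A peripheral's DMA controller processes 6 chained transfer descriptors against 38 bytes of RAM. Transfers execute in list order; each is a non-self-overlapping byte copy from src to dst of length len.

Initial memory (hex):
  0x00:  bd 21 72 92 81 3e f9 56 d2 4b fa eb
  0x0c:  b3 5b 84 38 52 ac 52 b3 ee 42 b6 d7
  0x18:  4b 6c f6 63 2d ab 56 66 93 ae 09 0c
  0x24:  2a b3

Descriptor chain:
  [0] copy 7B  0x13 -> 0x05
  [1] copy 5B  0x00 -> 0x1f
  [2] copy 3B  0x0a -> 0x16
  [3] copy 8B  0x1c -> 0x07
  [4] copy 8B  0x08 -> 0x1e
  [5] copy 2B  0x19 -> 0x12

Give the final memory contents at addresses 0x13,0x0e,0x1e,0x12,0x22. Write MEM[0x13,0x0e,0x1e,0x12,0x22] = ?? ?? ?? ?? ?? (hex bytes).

#0 dst[0x05+7] := {0xb3,0xee,0x42,0xb6,0xd7,0x4b,0x6c}
#1 dst[0x1f+5] := {0xbd,0x21,0x72,0x92,0x81}
#2 dst[0x16+3] := {0x4b,0x6c,0xb3}
#3 dst[0x07+8] := {0x2d,0xab,0x56,0xbd,0x21,0x72,0x92,0x81}
#4 dst[0x1e+8] := {0xab,0x56,0xbd,0x21,0x72,0x92,0x81,0x38}
#5 dst[0x12+2] := {0x6c,0xf6}
query mem[0x13]=0xf6, mem[0x0e]=0x81, mem[0x1e]=0xab, mem[0x12]=0x6c, mem[0x22]=0x72

MEM[0x13,0x0e,0x1e,0x12,0x22] = f6 81 ab 6c 72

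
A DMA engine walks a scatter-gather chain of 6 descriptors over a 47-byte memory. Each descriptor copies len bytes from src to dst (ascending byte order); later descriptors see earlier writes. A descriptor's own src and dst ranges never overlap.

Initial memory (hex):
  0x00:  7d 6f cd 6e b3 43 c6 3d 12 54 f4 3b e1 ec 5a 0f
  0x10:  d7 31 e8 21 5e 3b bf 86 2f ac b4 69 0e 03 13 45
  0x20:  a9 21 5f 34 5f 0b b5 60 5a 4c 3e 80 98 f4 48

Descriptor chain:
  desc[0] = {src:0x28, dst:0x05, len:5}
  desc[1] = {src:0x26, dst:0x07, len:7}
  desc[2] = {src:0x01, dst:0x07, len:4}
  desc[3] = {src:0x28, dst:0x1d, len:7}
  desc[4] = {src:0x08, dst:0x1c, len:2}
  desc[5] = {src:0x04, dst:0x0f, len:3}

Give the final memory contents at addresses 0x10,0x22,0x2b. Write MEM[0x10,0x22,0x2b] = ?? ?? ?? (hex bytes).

[0] 0x28->0x05 len=5 : 5a 4c 3e 80 98
[1] 0x26->0x07 len=7 : b5 60 5a 4c 3e 80 98
[2] 0x01->0x07 len=4 : 6f cd 6e b3
[3] 0x28->0x1d len=7 : 5a 4c 3e 80 98 f4 48
[4] 0x08->0x1c len=2 : cd 6e
[5] 0x04->0x0f len=3 : b3 5a 4c
query mem[0x10]=0x5a, mem[0x22]=0xf4, mem[0x2b]=0x80

MEM[0x10,0x22,0x2b] = 5a f4 80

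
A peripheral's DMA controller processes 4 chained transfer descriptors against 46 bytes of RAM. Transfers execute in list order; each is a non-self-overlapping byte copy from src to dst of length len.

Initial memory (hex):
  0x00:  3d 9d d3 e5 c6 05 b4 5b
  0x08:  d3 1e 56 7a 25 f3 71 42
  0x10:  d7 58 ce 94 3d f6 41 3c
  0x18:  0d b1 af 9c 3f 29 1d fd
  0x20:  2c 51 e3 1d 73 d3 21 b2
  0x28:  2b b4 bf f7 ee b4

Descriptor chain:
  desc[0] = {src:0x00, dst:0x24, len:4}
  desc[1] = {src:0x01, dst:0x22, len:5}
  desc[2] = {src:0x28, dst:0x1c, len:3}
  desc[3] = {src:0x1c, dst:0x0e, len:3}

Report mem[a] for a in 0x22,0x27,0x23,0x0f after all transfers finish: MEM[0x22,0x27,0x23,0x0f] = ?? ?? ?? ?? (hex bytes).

MEM[0x22,0x27,0x23,0x0f] = 9d e5 d3 b4

D0: mem[0x24..0x27] <- [3d 9d d3 e5]
D1: mem[0x22..0x26] <- [9d d3 e5 c6 05]
D2: mem[0x1c..0x1e] <- [2b b4 bf]
D3: mem[0x0e..0x10] <- [2b b4 bf]
query mem[0x22]=0x9d, mem[0x27]=0xe5, mem[0x23]=0xd3, mem[0x0f]=0xb4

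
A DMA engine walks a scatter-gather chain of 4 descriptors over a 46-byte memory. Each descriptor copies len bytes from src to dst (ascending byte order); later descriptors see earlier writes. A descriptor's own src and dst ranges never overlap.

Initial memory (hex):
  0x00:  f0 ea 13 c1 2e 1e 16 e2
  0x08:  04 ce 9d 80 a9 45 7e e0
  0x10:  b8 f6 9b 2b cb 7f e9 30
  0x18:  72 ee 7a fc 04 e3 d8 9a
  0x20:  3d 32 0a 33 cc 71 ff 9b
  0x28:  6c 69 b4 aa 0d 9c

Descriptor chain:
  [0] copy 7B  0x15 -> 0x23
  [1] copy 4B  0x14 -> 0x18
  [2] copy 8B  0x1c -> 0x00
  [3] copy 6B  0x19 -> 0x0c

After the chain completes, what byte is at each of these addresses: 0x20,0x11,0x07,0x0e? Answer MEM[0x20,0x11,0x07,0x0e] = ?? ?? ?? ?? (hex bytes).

MEM[0x20,0x11,0x07,0x0e] = 3d d8 7f 30

D0: mem[0x23..0x29] <- [7f e9 30 72 ee 7a fc]
D1: mem[0x18..0x1b] <- [cb 7f e9 30]
D2: mem[0x00..0x07] <- [04 e3 d8 9a 3d 32 0a 7f]
D3: mem[0x0c..0x11] <- [7f e9 30 04 e3 d8]
query mem[0x20]=0x3d, mem[0x11]=0xd8, mem[0x07]=0x7f, mem[0x0e]=0x30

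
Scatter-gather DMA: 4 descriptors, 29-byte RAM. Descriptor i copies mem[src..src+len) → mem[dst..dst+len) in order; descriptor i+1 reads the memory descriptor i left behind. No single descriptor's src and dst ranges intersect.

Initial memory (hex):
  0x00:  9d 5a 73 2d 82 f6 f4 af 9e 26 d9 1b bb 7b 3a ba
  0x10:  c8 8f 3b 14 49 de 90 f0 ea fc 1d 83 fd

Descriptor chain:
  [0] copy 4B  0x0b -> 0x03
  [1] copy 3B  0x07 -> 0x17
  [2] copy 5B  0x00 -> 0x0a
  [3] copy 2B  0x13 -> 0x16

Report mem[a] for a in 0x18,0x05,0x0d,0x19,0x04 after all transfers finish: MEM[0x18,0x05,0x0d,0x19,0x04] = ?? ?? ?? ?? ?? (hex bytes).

[0] 0x0b->0x03 len=4 : 1b bb 7b 3a
[1] 0x07->0x17 len=3 : af 9e 26
[2] 0x00->0x0a len=5 : 9d 5a 73 1b bb
[3] 0x13->0x16 len=2 : 14 49
query mem[0x18]=0x9e, mem[0x05]=0x7b, mem[0x0d]=0x1b, mem[0x19]=0x26, mem[0x04]=0xbb

MEM[0x18,0x05,0x0d,0x19,0x04] = 9e 7b 1b 26 bb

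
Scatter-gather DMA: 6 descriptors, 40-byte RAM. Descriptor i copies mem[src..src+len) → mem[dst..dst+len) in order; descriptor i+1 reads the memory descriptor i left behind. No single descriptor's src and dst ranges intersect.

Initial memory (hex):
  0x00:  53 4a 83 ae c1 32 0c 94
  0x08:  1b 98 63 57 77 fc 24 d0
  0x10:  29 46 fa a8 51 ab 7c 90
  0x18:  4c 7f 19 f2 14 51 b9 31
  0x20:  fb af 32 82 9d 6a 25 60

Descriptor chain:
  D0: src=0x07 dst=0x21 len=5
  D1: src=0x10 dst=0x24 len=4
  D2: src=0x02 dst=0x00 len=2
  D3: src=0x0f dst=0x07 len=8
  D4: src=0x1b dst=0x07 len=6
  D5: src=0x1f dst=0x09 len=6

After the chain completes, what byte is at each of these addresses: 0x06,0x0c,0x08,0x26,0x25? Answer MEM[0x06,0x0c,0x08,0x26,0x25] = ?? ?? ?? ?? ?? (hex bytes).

MEM[0x06,0x0c,0x08,0x26,0x25] = 0c 1b 14 fa 46

#0 dst[0x21+5] := {0x94,0x1b,0x98,0x63,0x57}
#1 dst[0x24+4] := {0x29,0x46,0xfa,0xa8}
#2 dst[0x00+2] := {0x83,0xae}
#3 dst[0x07+8] := {0xd0,0x29,0x46,0xfa,0xa8,0x51,0xab,0x7c}
#4 dst[0x07+6] := {0xf2,0x14,0x51,0xb9,0x31,0xfb}
#5 dst[0x09+6] := {0x31,0xfb,0x94,0x1b,0x98,0x29}
query mem[0x06]=0x0c, mem[0x0c]=0x1b, mem[0x08]=0x14, mem[0x26]=0xfa, mem[0x25]=0x46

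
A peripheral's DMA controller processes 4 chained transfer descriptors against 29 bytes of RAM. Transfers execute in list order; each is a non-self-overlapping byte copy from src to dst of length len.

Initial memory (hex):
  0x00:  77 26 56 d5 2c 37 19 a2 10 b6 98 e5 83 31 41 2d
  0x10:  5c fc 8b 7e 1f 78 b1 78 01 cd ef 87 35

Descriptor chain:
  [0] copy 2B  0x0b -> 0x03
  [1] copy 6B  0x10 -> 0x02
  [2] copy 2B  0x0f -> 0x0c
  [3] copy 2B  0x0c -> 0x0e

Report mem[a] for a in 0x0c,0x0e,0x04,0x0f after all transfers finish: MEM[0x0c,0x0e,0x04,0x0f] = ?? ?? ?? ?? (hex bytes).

#0 dst[0x03+2] := {0xe5,0x83}
#1 dst[0x02+6] := {0x5c,0xfc,0x8b,0x7e,0x1f,0x78}
#2 dst[0x0c+2] := {0x2d,0x5c}
#3 dst[0x0e+2] := {0x2d,0x5c}
query mem[0x0c]=0x2d, mem[0x0e]=0x2d, mem[0x04]=0x8b, mem[0x0f]=0x5c

MEM[0x0c,0x0e,0x04,0x0f] = 2d 2d 8b 5c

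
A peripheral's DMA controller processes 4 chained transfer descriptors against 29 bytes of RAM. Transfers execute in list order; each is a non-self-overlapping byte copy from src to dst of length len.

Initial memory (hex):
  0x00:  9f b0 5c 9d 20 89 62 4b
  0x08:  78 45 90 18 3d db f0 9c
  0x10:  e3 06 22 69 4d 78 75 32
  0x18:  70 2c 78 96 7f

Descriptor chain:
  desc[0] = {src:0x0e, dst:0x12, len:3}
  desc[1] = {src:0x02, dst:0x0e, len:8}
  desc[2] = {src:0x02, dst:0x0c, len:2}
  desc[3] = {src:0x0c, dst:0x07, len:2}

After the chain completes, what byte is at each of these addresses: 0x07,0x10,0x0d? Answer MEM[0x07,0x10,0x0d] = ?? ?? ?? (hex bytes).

MEM[0x07,0x10,0x0d] = 5c 20 9d

  after D0: wrote 3B at 0x12 = f09ce3
  after D1: wrote 8B at 0x0e = 5c9d2089624b7845
  after D2: wrote 2B at 0x0c = 5c9d
  after D3: wrote 2B at 0x07 = 5c9d
query mem[0x07]=0x5c, mem[0x10]=0x20, mem[0x0d]=0x9d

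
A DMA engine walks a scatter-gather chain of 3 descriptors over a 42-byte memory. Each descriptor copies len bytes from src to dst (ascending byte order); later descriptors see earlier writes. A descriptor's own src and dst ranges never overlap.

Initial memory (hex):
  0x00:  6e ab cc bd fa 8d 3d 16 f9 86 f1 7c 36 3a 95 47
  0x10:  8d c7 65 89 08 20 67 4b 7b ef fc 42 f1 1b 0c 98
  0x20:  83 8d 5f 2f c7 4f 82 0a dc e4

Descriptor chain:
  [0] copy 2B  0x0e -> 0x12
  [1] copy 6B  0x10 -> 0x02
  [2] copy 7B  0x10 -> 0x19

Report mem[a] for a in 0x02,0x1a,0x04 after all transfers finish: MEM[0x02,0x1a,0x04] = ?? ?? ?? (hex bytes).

MEM[0x02,0x1a,0x04] = 8d c7 95

  after D0: wrote 2B at 0x12 = 9547
  after D1: wrote 6B at 0x02 = 8dc795470820
  after D2: wrote 7B at 0x19 = 8dc79547082067
query mem[0x02]=0x8d, mem[0x1a]=0xc7, mem[0x04]=0x95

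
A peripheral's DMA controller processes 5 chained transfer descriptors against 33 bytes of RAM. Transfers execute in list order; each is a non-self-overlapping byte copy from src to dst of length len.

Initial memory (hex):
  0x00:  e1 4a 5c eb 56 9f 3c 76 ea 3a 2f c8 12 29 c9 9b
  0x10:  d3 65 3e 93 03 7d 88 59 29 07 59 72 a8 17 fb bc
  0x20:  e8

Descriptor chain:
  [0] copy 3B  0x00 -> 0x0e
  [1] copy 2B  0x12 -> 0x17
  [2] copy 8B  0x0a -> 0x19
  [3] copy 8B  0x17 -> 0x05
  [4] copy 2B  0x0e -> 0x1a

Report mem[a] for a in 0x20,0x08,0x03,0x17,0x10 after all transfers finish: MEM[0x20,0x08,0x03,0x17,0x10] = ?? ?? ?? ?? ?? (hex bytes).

MEM[0x20,0x08,0x03,0x17,0x10] = 65 c8 eb 3e 5c

  after D0: wrote 3B at 0x0e = e14a5c
  after D1: wrote 2B at 0x17 = 3e93
  after D2: wrote 8B at 0x19 = 2fc81229e14a5c65
  after D3: wrote 8B at 0x05 = 3e932fc81229e14a
  after D4: wrote 2B at 0x1a = e14a
query mem[0x20]=0x65, mem[0x08]=0xc8, mem[0x03]=0xeb, mem[0x17]=0x3e, mem[0x10]=0x5c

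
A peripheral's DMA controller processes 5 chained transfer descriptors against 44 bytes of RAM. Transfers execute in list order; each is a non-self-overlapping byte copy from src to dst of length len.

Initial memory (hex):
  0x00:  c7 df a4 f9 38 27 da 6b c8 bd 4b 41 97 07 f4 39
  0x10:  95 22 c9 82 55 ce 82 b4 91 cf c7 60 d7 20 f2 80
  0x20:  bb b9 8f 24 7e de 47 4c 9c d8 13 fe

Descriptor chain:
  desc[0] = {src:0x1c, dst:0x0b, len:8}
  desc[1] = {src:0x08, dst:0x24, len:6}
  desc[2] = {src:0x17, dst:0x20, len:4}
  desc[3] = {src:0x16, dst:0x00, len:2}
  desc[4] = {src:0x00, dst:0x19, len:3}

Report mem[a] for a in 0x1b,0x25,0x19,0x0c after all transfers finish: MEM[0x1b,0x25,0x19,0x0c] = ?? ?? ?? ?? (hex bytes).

MEM[0x1b,0x25,0x19,0x0c] = a4 bd 82 20

[0] 0x1c->0x0b len=8 : d7 20 f2 80 bb b9 8f 24
[1] 0x08->0x24 len=6 : c8 bd 4b d7 20 f2
[2] 0x17->0x20 len=4 : b4 91 cf c7
[3] 0x16->0x00 len=2 : 82 b4
[4] 0x00->0x19 len=3 : 82 b4 a4
query mem[0x1b]=0xa4, mem[0x25]=0xbd, mem[0x19]=0x82, mem[0x0c]=0x20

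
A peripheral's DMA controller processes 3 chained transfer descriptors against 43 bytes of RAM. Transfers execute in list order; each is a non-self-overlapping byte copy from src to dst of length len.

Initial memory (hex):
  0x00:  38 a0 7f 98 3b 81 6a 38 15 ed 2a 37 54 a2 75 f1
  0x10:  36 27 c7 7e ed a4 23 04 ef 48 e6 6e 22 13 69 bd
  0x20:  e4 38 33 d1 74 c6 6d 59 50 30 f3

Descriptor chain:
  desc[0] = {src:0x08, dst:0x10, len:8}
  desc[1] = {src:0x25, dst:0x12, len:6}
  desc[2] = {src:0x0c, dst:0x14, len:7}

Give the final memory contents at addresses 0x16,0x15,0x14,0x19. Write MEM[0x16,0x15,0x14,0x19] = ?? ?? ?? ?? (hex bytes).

MEM[0x16,0x15,0x14,0x19] = 75 a2 54 ed

  after D0: wrote 8B at 0x10 = 15ed2a3754a275f1
  after D1: wrote 6B at 0x12 = c66d595030f3
  after D2: wrote 7B at 0x14 = 54a275f115edc6
query mem[0x16]=0x75, mem[0x15]=0xa2, mem[0x14]=0x54, mem[0x19]=0xed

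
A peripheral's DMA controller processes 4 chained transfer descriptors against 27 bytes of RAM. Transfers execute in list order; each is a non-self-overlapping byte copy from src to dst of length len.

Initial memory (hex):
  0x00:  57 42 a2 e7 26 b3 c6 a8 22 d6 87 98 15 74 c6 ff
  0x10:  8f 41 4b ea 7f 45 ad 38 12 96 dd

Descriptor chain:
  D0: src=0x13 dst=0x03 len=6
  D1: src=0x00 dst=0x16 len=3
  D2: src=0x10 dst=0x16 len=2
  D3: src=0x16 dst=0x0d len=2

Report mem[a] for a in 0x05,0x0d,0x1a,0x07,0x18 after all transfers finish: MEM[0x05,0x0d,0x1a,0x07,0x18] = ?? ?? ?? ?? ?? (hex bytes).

D0: mem[0x03..0x08] <- [ea 7f 45 ad 38 12]
D1: mem[0x16..0x18] <- [57 42 a2]
D2: mem[0x16..0x17] <- [8f 41]
D3: mem[0x0d..0x0e] <- [8f 41]
query mem[0x05]=0x45, mem[0x0d]=0x8f, mem[0x1a]=0xdd, mem[0x07]=0x38, mem[0x18]=0xa2

MEM[0x05,0x0d,0x1a,0x07,0x18] = 45 8f dd 38 a2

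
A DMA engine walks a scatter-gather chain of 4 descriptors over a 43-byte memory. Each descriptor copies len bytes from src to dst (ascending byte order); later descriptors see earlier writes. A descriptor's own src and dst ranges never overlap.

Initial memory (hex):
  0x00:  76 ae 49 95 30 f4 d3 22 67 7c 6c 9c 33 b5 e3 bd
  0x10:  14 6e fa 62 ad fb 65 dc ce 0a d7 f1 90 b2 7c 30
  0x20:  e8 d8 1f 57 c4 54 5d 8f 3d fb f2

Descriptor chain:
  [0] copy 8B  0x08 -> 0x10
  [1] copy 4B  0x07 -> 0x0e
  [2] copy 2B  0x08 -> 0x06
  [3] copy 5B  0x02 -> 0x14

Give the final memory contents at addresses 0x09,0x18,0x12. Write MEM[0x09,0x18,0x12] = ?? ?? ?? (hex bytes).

#0 dst[0x10+8] := {0x67,0x7c,0x6c,0x9c,0x33,0xb5,0xe3,0xbd}
#1 dst[0x0e+4] := {0x22,0x67,0x7c,0x6c}
#2 dst[0x06+2] := {0x67,0x7c}
#3 dst[0x14+5] := {0x49,0x95,0x30,0xf4,0x67}
query mem[0x09]=0x7c, mem[0x18]=0x67, mem[0x12]=0x6c

MEM[0x09,0x18,0x12] = 7c 67 6c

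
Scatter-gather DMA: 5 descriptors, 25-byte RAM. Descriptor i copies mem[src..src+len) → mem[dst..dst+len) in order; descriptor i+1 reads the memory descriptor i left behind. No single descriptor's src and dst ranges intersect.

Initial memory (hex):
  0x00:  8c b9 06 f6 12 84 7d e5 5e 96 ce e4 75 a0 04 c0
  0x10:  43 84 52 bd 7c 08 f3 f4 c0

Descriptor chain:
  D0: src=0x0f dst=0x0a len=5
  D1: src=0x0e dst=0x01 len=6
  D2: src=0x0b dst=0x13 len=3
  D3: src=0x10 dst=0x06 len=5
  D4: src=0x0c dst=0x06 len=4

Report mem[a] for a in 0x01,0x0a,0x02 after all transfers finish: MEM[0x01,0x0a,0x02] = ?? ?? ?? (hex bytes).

[0] 0x0f->0x0a len=5 : c0 43 84 52 bd
[1] 0x0e->0x01 len=6 : bd c0 43 84 52 bd
[2] 0x0b->0x13 len=3 : 43 84 52
[3] 0x10->0x06 len=5 : 43 84 52 43 84
[4] 0x0c->0x06 len=4 : 84 52 bd c0
query mem[0x01]=0xbd, mem[0x0a]=0x84, mem[0x02]=0xc0

MEM[0x01,0x0a,0x02] = bd 84 c0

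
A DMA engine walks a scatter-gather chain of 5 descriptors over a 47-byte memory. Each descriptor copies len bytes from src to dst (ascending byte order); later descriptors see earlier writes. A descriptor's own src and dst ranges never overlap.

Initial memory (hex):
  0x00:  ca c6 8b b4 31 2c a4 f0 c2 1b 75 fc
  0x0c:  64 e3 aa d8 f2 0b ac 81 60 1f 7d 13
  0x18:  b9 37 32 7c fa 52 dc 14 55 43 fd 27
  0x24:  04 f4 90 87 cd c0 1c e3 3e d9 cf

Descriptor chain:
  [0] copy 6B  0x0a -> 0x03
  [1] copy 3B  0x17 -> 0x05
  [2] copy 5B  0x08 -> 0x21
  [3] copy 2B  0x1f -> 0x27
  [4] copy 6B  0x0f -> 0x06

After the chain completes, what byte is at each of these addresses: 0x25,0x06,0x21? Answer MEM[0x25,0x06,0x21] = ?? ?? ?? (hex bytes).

#0 dst[0x03+6] := {0x75,0xfc,0x64,0xe3,0xaa,0xd8}
#1 dst[0x05+3] := {0x13,0xb9,0x37}
#2 dst[0x21+5] := {0xd8,0x1b,0x75,0xfc,0x64}
#3 dst[0x27+2] := {0x14,0x55}
#4 dst[0x06+6] := {0xd8,0xf2,0x0b,0xac,0x81,0x60}
query mem[0x25]=0x64, mem[0x06]=0xd8, mem[0x21]=0xd8

MEM[0x25,0x06,0x21] = 64 d8 d8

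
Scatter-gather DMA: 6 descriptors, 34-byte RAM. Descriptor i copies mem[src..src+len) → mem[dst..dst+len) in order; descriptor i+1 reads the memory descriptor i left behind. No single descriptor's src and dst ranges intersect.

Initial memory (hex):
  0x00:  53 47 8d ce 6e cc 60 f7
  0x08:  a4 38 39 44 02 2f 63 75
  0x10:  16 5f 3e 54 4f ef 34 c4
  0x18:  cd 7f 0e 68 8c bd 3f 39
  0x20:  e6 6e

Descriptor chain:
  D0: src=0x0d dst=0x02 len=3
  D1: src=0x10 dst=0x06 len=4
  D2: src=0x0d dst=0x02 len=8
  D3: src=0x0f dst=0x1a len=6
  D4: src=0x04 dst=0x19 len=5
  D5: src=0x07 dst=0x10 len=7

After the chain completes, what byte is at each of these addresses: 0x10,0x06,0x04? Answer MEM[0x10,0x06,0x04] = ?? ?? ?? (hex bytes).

D0: mem[0x02..0x04] <- [2f 63 75]
D1: mem[0x06..0x09] <- [16 5f 3e 54]
D2: mem[0x02..0x09] <- [2f 63 75 16 5f 3e 54 4f]
D3: mem[0x1a..0x1f] <- [75 16 5f 3e 54 4f]
D4: mem[0x19..0x1d] <- [75 16 5f 3e 54]
D5: mem[0x10..0x16] <- [3e 54 4f 39 44 02 2f]
query mem[0x10]=0x3e, mem[0x06]=0x5f, mem[0x04]=0x75

MEM[0x10,0x06,0x04] = 3e 5f 75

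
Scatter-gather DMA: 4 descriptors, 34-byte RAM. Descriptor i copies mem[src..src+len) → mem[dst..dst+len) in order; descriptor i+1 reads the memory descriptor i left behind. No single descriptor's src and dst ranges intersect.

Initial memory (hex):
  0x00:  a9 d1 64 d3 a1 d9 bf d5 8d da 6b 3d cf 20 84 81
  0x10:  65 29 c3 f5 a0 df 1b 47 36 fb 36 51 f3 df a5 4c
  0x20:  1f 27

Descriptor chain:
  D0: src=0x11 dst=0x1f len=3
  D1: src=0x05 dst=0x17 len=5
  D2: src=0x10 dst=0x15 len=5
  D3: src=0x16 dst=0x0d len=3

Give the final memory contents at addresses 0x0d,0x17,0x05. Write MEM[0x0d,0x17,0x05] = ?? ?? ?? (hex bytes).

MEM[0x0d,0x17,0x05] = 29 c3 d9

#0 dst[0x1f+3] := {0x29,0xc3,0xf5}
#1 dst[0x17+5] := {0xd9,0xbf,0xd5,0x8d,0xda}
#2 dst[0x15+5] := {0x65,0x29,0xc3,0xf5,0xa0}
#3 dst[0x0d+3] := {0x29,0xc3,0xf5}
query mem[0x0d]=0x29, mem[0x17]=0xc3, mem[0x05]=0xd9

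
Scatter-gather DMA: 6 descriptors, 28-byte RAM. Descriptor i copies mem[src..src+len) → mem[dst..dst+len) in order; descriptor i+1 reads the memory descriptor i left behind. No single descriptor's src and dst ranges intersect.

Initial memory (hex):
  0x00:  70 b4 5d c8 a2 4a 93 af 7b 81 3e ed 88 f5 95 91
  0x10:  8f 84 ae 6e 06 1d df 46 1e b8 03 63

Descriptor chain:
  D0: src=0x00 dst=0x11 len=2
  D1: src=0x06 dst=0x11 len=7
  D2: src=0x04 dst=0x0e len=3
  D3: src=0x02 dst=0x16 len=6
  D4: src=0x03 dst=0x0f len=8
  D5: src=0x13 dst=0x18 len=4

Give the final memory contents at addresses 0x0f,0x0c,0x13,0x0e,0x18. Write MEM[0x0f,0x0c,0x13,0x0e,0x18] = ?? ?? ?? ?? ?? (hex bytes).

#0 dst[0x11+2] := {0x70,0xb4}
#1 dst[0x11+7] := {0x93,0xaf,0x7b,0x81,0x3e,0xed,0x88}
#2 dst[0x0e+3] := {0xa2,0x4a,0x93}
#3 dst[0x16+6] := {0x5d,0xc8,0xa2,0x4a,0x93,0xaf}
#4 dst[0x0f+8] := {0xc8,0xa2,0x4a,0x93,0xaf,0x7b,0x81,0x3e}
#5 dst[0x18+4] := {0xaf,0x7b,0x81,0x3e}
query mem[0x0f]=0xc8, mem[0x0c]=0x88, mem[0x13]=0xaf, mem[0x0e]=0xa2, mem[0x18]=0xaf

MEM[0x0f,0x0c,0x13,0x0e,0x18] = c8 88 af a2 af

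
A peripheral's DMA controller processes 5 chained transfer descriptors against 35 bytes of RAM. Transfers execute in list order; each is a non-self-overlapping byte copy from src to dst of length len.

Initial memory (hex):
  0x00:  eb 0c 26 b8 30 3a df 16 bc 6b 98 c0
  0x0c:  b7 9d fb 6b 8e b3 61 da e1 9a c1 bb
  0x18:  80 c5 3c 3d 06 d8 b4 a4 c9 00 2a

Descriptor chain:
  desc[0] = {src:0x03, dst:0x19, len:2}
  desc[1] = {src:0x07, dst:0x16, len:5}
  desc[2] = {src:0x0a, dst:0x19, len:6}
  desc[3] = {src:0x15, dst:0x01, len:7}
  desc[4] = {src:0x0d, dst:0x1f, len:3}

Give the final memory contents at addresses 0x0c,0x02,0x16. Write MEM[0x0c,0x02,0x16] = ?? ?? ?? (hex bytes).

[0] 0x03->0x19 len=2 : b8 30
[1] 0x07->0x16 len=5 : 16 bc 6b 98 c0
[2] 0x0a->0x19 len=6 : 98 c0 b7 9d fb 6b
[3] 0x15->0x01 len=7 : 9a 16 bc 6b 98 c0 b7
[4] 0x0d->0x1f len=3 : 9d fb 6b
query mem[0x0c]=0xb7, mem[0x02]=0x16, mem[0x16]=0x16

MEM[0x0c,0x02,0x16] = b7 16 16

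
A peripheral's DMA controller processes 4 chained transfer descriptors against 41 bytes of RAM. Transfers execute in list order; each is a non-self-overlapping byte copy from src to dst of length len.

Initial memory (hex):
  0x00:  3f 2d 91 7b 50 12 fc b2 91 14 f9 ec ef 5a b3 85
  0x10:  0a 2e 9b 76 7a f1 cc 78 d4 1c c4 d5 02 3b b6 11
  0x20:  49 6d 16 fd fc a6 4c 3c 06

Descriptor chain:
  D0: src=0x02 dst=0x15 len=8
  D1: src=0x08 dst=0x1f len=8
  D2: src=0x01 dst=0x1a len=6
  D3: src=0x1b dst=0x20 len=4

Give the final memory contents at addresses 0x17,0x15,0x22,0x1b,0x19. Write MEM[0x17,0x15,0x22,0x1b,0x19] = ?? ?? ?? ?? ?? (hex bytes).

#0 dst[0x15+8] := {0x91,0x7b,0x50,0x12,0xfc,0xb2,0x91,0x14}
#1 dst[0x1f+8] := {0x91,0x14,0xf9,0xec,0xef,0x5a,0xb3,0x85}
#2 dst[0x1a+6] := {0x2d,0x91,0x7b,0x50,0x12,0xfc}
#3 dst[0x20+4] := {0x91,0x7b,0x50,0x12}
query mem[0x17]=0x50, mem[0x15]=0x91, mem[0x22]=0x50, mem[0x1b]=0x91, mem[0x19]=0xfc

MEM[0x17,0x15,0x22,0x1b,0x19] = 50 91 50 91 fc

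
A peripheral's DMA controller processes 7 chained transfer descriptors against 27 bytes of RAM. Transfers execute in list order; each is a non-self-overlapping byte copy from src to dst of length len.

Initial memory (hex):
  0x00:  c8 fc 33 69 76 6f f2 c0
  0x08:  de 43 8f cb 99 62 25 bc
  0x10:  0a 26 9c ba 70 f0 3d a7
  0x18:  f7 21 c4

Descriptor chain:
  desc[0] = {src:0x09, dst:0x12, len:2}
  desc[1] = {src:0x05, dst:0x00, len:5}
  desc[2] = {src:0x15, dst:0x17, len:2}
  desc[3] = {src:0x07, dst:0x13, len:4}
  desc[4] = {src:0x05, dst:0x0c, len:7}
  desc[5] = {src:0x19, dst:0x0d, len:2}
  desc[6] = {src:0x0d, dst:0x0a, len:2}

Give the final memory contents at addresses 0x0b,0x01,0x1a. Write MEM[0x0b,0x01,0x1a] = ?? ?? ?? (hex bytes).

MEM[0x0b,0x01,0x1a] = c4 f2 c4

#0 dst[0x12+2] := {0x43,0x8f}
#1 dst[0x00+5] := {0x6f,0xf2,0xc0,0xde,0x43}
#2 dst[0x17+2] := {0xf0,0x3d}
#3 dst[0x13+4] := {0xc0,0xde,0x43,0x8f}
#4 dst[0x0c+7] := {0x6f,0xf2,0xc0,0xde,0x43,0x8f,0xcb}
#5 dst[0x0d+2] := {0x21,0xc4}
#6 dst[0x0a+2] := {0x21,0xc4}
query mem[0x0b]=0xc4, mem[0x01]=0xf2, mem[0x1a]=0xc4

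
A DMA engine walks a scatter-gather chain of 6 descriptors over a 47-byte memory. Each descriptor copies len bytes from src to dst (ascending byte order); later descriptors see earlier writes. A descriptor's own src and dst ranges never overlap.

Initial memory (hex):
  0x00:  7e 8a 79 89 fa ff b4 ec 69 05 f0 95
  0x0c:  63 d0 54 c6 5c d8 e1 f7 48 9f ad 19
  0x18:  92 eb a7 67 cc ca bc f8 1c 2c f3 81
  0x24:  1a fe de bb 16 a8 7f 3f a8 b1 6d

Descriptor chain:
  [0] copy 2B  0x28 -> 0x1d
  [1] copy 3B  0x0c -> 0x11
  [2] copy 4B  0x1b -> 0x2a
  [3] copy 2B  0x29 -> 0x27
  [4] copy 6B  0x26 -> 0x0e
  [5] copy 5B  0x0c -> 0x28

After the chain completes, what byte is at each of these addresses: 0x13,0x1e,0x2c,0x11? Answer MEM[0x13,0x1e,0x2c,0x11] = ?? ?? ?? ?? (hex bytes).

[0] 0x28->0x1d len=2 : 16 a8
[1] 0x0c->0x11 len=3 : 63 d0 54
[2] 0x1b->0x2a len=4 : 67 cc 16 a8
[3] 0x29->0x27 len=2 : a8 67
[4] 0x26->0x0e len=6 : de a8 67 a8 67 cc
[5] 0x0c->0x28 len=5 : 63 d0 de a8 67
query mem[0x13]=0xcc, mem[0x1e]=0xa8, mem[0x2c]=0x67, mem[0x11]=0xa8

MEM[0x13,0x1e,0x2c,0x11] = cc a8 67 a8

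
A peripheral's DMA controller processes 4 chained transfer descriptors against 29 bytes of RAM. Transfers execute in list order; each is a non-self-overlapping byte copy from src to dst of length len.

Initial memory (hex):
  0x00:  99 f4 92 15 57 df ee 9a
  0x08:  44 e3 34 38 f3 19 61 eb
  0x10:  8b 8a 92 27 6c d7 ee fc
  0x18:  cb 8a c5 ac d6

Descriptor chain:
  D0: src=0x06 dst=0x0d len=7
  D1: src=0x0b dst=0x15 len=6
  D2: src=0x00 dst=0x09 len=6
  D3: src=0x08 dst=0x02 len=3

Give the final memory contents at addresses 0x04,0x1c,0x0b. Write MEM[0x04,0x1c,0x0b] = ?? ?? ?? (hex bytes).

D0: mem[0x0d..0x13] <- [ee 9a 44 e3 34 38 f3]
D1: mem[0x15..0x1a] <- [38 f3 ee 9a 44 e3]
D2: mem[0x09..0x0e] <- [99 f4 92 15 57 df]
D3: mem[0x02..0x04] <- [44 99 f4]
query mem[0x04]=0xf4, mem[0x1c]=0xd6, mem[0x0b]=0x92

MEM[0x04,0x1c,0x0b] = f4 d6 92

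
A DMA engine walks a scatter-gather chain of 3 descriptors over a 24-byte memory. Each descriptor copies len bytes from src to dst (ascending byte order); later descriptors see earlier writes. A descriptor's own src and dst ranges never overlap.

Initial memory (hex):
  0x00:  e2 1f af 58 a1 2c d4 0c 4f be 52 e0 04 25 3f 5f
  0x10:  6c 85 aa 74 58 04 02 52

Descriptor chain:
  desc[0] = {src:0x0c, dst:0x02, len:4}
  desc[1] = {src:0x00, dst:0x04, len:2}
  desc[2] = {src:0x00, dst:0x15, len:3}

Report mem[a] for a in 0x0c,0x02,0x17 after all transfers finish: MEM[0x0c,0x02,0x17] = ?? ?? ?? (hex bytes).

[0] 0x0c->0x02 len=4 : 04 25 3f 5f
[1] 0x00->0x04 len=2 : e2 1f
[2] 0x00->0x15 len=3 : e2 1f 04
query mem[0x0c]=0x04, mem[0x02]=0x04, mem[0x17]=0x04

MEM[0x0c,0x02,0x17] = 04 04 04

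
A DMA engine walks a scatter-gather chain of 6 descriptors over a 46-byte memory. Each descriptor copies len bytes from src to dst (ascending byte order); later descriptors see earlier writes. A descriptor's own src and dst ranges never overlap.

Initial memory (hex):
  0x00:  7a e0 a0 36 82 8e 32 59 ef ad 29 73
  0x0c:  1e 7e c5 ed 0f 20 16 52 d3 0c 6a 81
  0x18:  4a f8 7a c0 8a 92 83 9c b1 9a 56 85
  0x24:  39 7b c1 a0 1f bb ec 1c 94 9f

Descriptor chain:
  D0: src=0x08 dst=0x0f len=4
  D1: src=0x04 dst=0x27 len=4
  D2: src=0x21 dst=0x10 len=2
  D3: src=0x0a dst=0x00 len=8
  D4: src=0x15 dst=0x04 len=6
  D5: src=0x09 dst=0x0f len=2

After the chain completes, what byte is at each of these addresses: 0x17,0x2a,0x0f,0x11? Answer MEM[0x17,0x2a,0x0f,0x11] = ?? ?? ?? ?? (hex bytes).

MEM[0x17,0x2a,0x0f,0x11] = 81 59 7a 56

D0: mem[0x0f..0x12] <- [ef ad 29 73]
D1: mem[0x27..0x2a] <- [82 8e 32 59]
D2: mem[0x10..0x11] <- [9a 56]
D3: mem[0x00..0x07] <- [29 73 1e 7e c5 ef 9a 56]
D4: mem[0x04..0x09] <- [0c 6a 81 4a f8 7a]
D5: mem[0x0f..0x10] <- [7a 29]
query mem[0x17]=0x81, mem[0x2a]=0x59, mem[0x0f]=0x7a, mem[0x11]=0x56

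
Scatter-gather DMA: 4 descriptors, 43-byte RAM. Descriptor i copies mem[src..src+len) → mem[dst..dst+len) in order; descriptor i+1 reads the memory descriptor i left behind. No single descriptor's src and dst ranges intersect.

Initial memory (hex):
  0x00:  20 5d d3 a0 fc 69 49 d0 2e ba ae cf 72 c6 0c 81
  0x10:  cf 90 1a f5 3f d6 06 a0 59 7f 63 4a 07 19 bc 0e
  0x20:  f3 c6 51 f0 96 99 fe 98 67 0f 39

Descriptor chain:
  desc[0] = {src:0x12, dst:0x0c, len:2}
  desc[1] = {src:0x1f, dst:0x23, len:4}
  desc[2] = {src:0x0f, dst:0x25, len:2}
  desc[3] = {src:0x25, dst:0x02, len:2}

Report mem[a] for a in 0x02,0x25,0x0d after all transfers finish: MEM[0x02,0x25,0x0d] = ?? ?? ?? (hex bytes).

#0 dst[0x0c+2] := {0x1a,0xf5}
#1 dst[0x23+4] := {0x0e,0xf3,0xc6,0x51}
#2 dst[0x25+2] := {0x81,0xcf}
#3 dst[0x02+2] := {0x81,0xcf}
query mem[0x02]=0x81, mem[0x25]=0x81, mem[0x0d]=0xf5

MEM[0x02,0x25,0x0d] = 81 81 f5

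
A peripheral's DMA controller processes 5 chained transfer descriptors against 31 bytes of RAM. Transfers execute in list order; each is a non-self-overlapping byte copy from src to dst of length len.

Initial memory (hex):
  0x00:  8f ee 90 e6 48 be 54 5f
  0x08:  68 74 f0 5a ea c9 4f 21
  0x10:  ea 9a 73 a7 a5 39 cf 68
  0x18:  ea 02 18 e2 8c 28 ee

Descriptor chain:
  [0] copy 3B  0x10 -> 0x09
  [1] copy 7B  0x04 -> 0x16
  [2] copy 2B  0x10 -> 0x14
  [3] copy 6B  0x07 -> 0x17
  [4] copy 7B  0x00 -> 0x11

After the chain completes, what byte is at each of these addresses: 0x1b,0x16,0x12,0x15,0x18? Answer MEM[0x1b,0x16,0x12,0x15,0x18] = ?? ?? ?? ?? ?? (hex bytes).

#0 dst[0x09+3] := {0xea,0x9a,0x73}
#1 dst[0x16+7] := {0x48,0xbe,0x54,0x5f,0x68,0xea,0x9a}
#2 dst[0x14+2] := {0xea,0x9a}
#3 dst[0x17+6] := {0x5f,0x68,0xea,0x9a,0x73,0xea}
#4 dst[0x11+7] := {0x8f,0xee,0x90,0xe6,0x48,0xbe,0x54}
query mem[0x1b]=0x73, mem[0x16]=0xbe, mem[0x12]=0xee, mem[0x15]=0x48, mem[0x18]=0x68

MEM[0x1b,0x16,0x12,0x15,0x18] = 73 be ee 48 68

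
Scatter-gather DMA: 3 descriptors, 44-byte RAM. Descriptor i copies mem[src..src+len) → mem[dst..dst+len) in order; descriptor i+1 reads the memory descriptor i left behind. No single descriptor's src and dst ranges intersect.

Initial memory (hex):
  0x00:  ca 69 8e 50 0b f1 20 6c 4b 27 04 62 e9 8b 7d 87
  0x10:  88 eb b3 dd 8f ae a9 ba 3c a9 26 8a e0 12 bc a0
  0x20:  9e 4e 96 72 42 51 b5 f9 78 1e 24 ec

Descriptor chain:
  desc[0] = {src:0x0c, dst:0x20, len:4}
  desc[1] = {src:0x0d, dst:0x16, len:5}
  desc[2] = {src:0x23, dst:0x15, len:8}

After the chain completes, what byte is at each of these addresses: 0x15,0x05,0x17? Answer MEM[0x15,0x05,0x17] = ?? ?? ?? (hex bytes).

#0 dst[0x20+4] := {0xe9,0x8b,0x7d,0x87}
#1 dst[0x16+5] := {0x8b,0x7d,0x87,0x88,0xeb}
#2 dst[0x15+8] := {0x87,0x42,0x51,0xb5,0xf9,0x78,0x1e,0x24}
query mem[0x15]=0x87, mem[0x05]=0xf1, mem[0x17]=0x51

MEM[0x15,0x05,0x17] = 87 f1 51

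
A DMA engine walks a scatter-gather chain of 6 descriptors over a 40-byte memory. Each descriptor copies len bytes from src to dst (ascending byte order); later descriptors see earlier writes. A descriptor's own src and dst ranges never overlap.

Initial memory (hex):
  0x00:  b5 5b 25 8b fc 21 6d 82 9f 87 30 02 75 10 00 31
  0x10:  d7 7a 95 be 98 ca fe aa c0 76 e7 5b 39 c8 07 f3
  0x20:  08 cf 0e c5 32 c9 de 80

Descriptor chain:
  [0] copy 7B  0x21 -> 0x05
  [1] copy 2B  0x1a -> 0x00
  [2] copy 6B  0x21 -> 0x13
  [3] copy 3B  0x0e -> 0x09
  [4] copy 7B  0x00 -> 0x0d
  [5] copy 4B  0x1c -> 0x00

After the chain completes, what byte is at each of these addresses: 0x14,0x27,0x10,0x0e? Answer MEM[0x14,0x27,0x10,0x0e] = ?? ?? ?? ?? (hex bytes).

MEM[0x14,0x27,0x10,0x0e] = 0e 80 8b 5b

[0] 0x21->0x05 len=7 : cf 0e c5 32 c9 de 80
[1] 0x1a->0x00 len=2 : e7 5b
[2] 0x21->0x13 len=6 : cf 0e c5 32 c9 de
[3] 0x0e->0x09 len=3 : 00 31 d7
[4] 0x00->0x0d len=7 : e7 5b 25 8b fc cf 0e
[5] 0x1c->0x00 len=4 : 39 c8 07 f3
query mem[0x14]=0x0e, mem[0x27]=0x80, mem[0x10]=0x8b, mem[0x0e]=0x5b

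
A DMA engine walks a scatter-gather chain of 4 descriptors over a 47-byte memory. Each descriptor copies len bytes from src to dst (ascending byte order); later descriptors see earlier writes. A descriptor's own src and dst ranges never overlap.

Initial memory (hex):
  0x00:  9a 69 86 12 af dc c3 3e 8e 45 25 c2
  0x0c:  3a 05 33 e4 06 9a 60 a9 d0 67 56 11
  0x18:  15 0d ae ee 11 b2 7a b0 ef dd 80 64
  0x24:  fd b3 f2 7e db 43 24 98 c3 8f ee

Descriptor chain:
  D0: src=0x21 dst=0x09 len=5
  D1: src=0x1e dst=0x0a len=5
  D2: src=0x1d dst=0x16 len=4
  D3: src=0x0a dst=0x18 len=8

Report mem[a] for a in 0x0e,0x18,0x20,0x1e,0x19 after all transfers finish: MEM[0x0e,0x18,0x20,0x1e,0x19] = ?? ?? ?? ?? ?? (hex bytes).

  after D0: wrote 5B at 0x09 = dd8064fdb3
  after D1: wrote 5B at 0x0a = 7ab0efdd80
  after D2: wrote 4B at 0x16 = b27ab0ef
  after D3: wrote 8B at 0x18 = 7ab0efdd80e4069a
query mem[0x0e]=0x80, mem[0x18]=0x7a, mem[0x20]=0xef, mem[0x1e]=0x06, mem[0x19]=0xb0

MEM[0x0e,0x18,0x20,0x1e,0x19] = 80 7a ef 06 b0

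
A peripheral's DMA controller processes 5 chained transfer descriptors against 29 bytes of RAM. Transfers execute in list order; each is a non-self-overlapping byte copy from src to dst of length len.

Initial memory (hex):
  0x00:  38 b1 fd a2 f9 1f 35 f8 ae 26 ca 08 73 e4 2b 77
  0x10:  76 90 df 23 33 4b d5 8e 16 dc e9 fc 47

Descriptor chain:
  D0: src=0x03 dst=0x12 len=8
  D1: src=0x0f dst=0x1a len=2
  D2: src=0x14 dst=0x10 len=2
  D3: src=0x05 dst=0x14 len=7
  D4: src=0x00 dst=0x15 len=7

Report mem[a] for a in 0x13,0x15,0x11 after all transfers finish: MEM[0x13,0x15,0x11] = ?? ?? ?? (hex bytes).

D0: mem[0x12..0x19] <- [a2 f9 1f 35 f8 ae 26 ca]
D1: mem[0x1a..0x1b] <- [77 76]
D2: mem[0x10..0x11] <- [1f 35]
D3: mem[0x14..0x1a] <- [1f 35 f8 ae 26 ca 08]
D4: mem[0x15..0x1b] <- [38 b1 fd a2 f9 1f 35]
query mem[0x13]=0xf9, mem[0x15]=0x38, mem[0x11]=0x35

MEM[0x13,0x15,0x11] = f9 38 35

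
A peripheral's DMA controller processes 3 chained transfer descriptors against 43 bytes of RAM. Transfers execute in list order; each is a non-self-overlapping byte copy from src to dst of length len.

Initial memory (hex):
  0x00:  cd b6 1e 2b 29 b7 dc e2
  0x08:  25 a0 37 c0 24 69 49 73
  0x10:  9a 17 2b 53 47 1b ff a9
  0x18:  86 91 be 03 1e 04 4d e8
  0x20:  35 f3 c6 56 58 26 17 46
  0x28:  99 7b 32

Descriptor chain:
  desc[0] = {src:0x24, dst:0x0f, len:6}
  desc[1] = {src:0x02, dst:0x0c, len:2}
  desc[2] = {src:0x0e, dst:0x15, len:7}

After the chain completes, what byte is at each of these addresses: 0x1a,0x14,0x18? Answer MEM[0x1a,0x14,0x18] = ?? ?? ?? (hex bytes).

#0 dst[0x0f+6] := {0x58,0x26,0x17,0x46,0x99,0x7b}
#1 dst[0x0c+2] := {0x1e,0x2b}
#2 dst[0x15+7] := {0x49,0x58,0x26,0x17,0x46,0x99,0x7b}
query mem[0x1a]=0x99, mem[0x14]=0x7b, mem[0x18]=0x17

MEM[0x1a,0x14,0x18] = 99 7b 17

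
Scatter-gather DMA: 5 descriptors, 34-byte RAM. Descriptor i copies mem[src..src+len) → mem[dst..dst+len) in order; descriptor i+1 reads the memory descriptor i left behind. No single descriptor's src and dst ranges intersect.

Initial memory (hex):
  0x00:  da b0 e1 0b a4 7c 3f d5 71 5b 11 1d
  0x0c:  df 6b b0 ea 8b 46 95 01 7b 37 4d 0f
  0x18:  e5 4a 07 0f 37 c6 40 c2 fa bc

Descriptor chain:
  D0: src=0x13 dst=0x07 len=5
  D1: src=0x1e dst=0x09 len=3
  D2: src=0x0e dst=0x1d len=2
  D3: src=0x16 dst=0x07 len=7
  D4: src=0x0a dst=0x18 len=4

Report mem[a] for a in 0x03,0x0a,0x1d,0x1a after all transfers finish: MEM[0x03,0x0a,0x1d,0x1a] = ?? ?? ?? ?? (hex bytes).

[0] 0x13->0x07 len=5 : 01 7b 37 4d 0f
[1] 0x1e->0x09 len=3 : 40 c2 fa
[2] 0x0e->0x1d len=2 : b0 ea
[3] 0x16->0x07 len=7 : 4d 0f e5 4a 07 0f 37
[4] 0x0a->0x18 len=4 : 4a 07 0f 37
query mem[0x03]=0x0b, mem[0x0a]=0x4a, mem[0x1d]=0xb0, mem[0x1a]=0x0f

MEM[0x03,0x0a,0x1d,0x1a] = 0b 4a b0 0f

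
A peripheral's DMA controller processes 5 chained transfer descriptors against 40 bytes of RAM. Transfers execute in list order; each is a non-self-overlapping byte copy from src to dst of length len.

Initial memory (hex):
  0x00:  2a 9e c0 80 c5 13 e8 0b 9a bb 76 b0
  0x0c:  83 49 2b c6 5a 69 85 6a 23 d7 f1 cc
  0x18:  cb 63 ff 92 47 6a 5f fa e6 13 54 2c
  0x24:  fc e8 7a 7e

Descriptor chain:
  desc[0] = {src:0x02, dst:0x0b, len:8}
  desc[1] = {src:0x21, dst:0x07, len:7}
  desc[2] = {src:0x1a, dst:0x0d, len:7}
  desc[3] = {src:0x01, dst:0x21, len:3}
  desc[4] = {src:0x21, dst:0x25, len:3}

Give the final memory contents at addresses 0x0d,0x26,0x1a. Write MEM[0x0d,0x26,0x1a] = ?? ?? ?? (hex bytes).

MEM[0x0d,0x26,0x1a] = ff c0 ff

#0 dst[0x0b+8] := {0xc0,0x80,0xc5,0x13,0xe8,0x0b,0x9a,0xbb}
#1 dst[0x07+7] := {0x13,0x54,0x2c,0xfc,0xe8,0x7a,0x7e}
#2 dst[0x0d+7] := {0xff,0x92,0x47,0x6a,0x5f,0xfa,0xe6}
#3 dst[0x21+3] := {0x9e,0xc0,0x80}
#4 dst[0x25+3] := {0x9e,0xc0,0x80}
query mem[0x0d]=0xff, mem[0x26]=0xc0, mem[0x1a]=0xff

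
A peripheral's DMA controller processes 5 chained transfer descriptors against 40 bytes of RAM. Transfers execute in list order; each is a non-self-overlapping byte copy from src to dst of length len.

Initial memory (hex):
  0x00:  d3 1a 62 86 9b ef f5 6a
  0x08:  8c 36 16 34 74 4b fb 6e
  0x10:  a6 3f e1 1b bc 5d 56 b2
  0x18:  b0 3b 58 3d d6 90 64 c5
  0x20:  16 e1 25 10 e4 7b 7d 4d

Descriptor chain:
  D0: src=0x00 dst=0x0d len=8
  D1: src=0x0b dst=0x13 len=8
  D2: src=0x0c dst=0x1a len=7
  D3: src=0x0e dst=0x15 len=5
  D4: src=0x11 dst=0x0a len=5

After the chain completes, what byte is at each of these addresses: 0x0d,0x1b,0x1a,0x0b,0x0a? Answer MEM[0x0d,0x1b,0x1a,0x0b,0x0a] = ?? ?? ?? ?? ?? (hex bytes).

MEM[0x0d,0x1b,0x1a,0x0b,0x0a] = 74 d3 74 ef 9b

[0] 0x00->0x0d len=8 : d3 1a 62 86 9b ef f5 6a
[1] 0x0b->0x13 len=8 : 34 74 d3 1a 62 86 9b ef
[2] 0x0c->0x1a len=7 : 74 d3 1a 62 86 9b ef
[3] 0x0e->0x15 len=5 : 1a 62 86 9b ef
[4] 0x11->0x0a len=5 : 9b ef 34 74 1a
query mem[0x0d]=0x74, mem[0x1b]=0xd3, mem[0x1a]=0x74, mem[0x0b]=0xef, mem[0x0a]=0x9b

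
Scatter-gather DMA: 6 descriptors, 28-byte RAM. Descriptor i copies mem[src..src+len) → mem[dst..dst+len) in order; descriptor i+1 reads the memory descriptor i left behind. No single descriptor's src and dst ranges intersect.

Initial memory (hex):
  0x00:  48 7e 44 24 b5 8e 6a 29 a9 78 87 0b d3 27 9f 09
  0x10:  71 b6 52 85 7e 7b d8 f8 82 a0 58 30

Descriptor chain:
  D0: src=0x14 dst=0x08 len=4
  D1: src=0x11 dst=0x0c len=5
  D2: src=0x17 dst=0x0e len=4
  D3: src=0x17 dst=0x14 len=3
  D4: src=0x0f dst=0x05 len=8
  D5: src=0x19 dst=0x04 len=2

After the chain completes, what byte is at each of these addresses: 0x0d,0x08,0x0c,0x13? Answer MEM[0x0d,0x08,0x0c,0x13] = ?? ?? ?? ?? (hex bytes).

[0] 0x14->0x08 len=4 : 7e 7b d8 f8
[1] 0x11->0x0c len=5 : b6 52 85 7e 7b
[2] 0x17->0x0e len=4 : f8 82 a0 58
[3] 0x17->0x14 len=3 : f8 82 a0
[4] 0x0f->0x05 len=8 : 82 a0 58 52 85 f8 82 a0
[5] 0x19->0x04 len=2 : a0 58
query mem[0x0d]=0x52, mem[0x08]=0x52, mem[0x0c]=0xa0, mem[0x13]=0x85

MEM[0x0d,0x08,0x0c,0x13] = 52 52 a0 85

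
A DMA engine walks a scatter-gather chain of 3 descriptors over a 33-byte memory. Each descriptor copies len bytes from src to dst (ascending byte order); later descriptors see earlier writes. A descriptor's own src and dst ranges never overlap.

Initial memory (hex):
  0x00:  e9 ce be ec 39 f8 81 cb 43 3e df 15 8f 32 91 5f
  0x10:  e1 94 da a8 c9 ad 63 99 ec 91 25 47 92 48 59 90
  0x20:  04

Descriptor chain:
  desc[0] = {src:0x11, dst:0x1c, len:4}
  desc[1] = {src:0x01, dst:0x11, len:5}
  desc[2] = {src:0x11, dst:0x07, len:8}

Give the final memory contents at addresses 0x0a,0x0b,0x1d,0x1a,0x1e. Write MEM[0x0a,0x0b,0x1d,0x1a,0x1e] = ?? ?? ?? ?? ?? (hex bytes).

MEM[0x0a,0x0b,0x1d,0x1a,0x1e] = 39 f8 da 25 a8

[0] 0x11->0x1c len=4 : 94 da a8 c9
[1] 0x01->0x11 len=5 : ce be ec 39 f8
[2] 0x11->0x07 len=8 : ce be ec 39 f8 63 99 ec
query mem[0x0a]=0x39, mem[0x0b]=0xf8, mem[0x1d]=0xda, mem[0x1a]=0x25, mem[0x1e]=0xa8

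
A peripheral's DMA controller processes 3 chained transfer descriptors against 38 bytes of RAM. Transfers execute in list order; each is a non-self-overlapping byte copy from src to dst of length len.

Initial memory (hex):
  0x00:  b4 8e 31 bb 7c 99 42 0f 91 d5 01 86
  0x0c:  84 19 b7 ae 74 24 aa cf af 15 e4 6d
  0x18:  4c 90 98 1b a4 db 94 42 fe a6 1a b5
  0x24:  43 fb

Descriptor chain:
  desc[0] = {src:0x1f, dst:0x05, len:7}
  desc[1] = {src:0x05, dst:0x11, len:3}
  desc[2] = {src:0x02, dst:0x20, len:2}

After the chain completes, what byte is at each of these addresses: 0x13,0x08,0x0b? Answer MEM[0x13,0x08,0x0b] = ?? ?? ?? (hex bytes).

D0: mem[0x05..0x0b] <- [42 fe a6 1a b5 43 fb]
D1: mem[0x11..0x13] <- [42 fe a6]
D2: mem[0x20..0x21] <- [31 bb]
query mem[0x13]=0xa6, mem[0x08]=0x1a, mem[0x0b]=0xfb

MEM[0x13,0x08,0x0b] = a6 1a fb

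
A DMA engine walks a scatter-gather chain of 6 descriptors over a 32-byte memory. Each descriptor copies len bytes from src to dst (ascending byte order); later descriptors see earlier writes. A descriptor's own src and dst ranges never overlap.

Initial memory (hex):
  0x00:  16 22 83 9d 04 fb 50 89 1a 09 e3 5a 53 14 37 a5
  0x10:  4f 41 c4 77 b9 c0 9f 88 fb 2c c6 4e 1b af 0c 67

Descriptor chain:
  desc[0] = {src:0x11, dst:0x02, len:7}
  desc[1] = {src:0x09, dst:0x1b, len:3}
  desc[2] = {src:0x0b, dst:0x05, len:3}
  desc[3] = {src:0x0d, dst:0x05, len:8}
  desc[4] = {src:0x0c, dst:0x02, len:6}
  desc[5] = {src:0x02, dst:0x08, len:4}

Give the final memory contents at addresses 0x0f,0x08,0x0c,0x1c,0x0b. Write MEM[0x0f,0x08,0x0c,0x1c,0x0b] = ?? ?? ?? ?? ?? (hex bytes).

  after D0: wrote 7B at 0x02 = 41c477b9c09f88
  after D1: wrote 3B at 0x1b = 09e35a
  after D2: wrote 3B at 0x05 = 5a5314
  after D3: wrote 8B at 0x05 = 1437a54f41c477b9
  after D4: wrote 6B at 0x02 = b91437a54f41
  after D5: wrote 4B at 0x08 = b91437a5
query mem[0x0f]=0xa5, mem[0x08]=0xb9, mem[0x0c]=0xb9, mem[0x1c]=0xe3, mem[0x0b]=0xa5

MEM[0x0f,0x08,0x0c,0x1c,0x0b] = a5 b9 b9 e3 a5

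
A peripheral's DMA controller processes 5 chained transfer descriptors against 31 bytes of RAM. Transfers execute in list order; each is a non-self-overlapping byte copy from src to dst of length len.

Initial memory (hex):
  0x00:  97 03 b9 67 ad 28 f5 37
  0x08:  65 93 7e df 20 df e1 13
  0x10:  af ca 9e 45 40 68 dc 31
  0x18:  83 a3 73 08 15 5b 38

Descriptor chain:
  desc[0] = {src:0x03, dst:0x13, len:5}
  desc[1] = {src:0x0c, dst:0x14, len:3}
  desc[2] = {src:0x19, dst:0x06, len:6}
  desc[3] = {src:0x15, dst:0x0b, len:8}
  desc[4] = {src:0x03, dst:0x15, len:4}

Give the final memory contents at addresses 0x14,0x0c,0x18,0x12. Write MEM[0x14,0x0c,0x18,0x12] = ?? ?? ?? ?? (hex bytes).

D0: mem[0x13..0x17] <- [67 ad 28 f5 37]
D1: mem[0x14..0x16] <- [20 df e1]
D2: mem[0x06..0x0b] <- [a3 73 08 15 5b 38]
D3: mem[0x0b..0x12] <- [df e1 37 83 a3 73 08 15]
D4: mem[0x15..0x18] <- [67 ad 28 a3]
query mem[0x14]=0x20, mem[0x0c]=0xe1, mem[0x18]=0xa3, mem[0x12]=0x15

MEM[0x14,0x0c,0x18,0x12] = 20 e1 a3 15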